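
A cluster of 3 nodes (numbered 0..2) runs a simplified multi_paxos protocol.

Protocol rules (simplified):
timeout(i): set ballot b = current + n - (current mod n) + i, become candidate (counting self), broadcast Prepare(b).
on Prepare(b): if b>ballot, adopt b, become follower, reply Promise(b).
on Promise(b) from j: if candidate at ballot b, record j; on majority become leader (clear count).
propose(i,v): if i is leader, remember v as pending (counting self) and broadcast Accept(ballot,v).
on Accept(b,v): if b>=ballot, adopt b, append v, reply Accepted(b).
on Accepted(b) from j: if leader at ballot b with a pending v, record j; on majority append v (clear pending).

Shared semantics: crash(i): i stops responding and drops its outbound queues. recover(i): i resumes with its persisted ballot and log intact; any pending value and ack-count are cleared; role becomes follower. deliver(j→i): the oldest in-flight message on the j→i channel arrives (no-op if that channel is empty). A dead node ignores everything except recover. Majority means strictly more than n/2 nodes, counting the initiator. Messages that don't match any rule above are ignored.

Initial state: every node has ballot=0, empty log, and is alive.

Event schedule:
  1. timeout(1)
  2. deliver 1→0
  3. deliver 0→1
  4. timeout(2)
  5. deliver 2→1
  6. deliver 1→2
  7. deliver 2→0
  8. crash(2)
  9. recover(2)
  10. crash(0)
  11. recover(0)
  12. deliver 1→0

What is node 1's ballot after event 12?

5

e1 timeout(1): 1[cand,b=4,-]
e2 deliver 1→0: 0[foll,b=4,-]
e3 deliver 0→1: 1[lead,b=4,-]
e4 timeout(2): 2[cand,b=5,-]
e5 deliver 2→1: 1[foll,b=5,-]
e6 deliver 1→2: ·
e7 deliver 2→0: 0[foll,b=5,-]
e8 crash(2): 2[✗cand,b=5,-]
e9 recover(2): 2[foll,b=5,-]
e10 crash(0): 0[✗foll,b=5,-]
e11 recover(0): 0[foll,b=5,-]
e12 deliver 1→0: ·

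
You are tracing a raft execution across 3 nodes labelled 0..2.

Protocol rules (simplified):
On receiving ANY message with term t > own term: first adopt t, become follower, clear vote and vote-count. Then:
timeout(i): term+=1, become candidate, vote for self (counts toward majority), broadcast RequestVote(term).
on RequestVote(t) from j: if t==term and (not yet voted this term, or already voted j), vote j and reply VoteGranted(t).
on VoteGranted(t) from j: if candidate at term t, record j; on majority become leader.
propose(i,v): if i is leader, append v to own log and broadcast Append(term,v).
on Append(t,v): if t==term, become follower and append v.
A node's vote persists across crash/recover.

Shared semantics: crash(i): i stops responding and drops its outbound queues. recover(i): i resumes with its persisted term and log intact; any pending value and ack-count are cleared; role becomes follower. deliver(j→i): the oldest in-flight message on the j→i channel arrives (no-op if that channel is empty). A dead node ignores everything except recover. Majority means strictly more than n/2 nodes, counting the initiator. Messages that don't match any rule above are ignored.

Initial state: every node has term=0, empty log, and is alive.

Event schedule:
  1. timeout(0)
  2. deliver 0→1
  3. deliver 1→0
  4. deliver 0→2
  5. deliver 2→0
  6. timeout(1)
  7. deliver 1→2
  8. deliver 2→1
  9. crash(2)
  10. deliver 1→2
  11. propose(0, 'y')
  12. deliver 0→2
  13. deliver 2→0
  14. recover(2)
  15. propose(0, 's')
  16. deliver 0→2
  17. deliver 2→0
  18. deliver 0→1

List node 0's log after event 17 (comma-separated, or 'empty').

[1] timeout(0) → N0(cand t1 [-])
[2] deliver 0→1 → N1(foll t1 [-])
[3] deliver 1→0 → N0(lead t1 [-])
[4] deliver 0→2 → N2(foll t1 [-])
[5] deliver 2→0 → ∅
[6] timeout(1) → N1(cand t2 [-])
[7] deliver 1→2 → N2(foll t2 [-])
[8] deliver 2→1 → N1(lead t2 [-])
[9] crash(2) → N2(✗foll t2 [-])
[10] deliver 1→2 → ∅
[11] propose(0,'y') → N0(lead t1 [y])
[12] deliver 0→2 → ∅
[13] deliver 2→0 → ∅
[14] recover(2) → N2(foll t2 [-])
[15] propose(0,'s') → N0(lead t1 [y,s])
[16] deliver 0→2 → ∅
[17] deliver 2→0 → ∅

y,s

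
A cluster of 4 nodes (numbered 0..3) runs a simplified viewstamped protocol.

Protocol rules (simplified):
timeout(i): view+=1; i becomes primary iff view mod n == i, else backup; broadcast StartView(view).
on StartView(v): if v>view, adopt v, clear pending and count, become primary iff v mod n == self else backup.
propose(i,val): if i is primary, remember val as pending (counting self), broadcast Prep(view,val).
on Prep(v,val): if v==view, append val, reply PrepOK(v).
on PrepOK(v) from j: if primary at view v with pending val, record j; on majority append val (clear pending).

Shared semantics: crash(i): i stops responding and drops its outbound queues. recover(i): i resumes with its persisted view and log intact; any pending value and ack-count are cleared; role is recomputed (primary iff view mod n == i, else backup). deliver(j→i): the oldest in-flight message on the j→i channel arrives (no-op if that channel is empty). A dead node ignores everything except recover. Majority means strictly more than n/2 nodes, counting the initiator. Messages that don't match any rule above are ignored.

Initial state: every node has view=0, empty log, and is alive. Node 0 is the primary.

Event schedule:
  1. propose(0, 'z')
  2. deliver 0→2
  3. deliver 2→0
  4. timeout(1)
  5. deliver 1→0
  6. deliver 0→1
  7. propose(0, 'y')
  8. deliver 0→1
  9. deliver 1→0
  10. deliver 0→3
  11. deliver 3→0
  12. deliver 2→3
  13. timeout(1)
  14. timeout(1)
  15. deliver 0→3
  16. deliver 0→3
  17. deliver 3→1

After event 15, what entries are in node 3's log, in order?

z

e1 propose(0,'z'): ·
e2 deliver 0→2: 2[back,v=0,z]
e3 deliver 2→0: ·
e4 timeout(1): 1[prim,v=1,-]
e5 deliver 1→0: 0[back,v=1,-]
e6 deliver 0→1: ·
e7 propose(0,'y'): ·
e8 deliver 0→1: ·
e9 deliver 1→0: ·
e10 deliver 0→3: 3[back,v=0,z]
e11 deliver 3→0: ·
e12 deliver 2→3: ·
e13 timeout(1): 1[back,v=2,-]
e14 timeout(1): 1[back,v=3,-]
e15 deliver 0→3: ·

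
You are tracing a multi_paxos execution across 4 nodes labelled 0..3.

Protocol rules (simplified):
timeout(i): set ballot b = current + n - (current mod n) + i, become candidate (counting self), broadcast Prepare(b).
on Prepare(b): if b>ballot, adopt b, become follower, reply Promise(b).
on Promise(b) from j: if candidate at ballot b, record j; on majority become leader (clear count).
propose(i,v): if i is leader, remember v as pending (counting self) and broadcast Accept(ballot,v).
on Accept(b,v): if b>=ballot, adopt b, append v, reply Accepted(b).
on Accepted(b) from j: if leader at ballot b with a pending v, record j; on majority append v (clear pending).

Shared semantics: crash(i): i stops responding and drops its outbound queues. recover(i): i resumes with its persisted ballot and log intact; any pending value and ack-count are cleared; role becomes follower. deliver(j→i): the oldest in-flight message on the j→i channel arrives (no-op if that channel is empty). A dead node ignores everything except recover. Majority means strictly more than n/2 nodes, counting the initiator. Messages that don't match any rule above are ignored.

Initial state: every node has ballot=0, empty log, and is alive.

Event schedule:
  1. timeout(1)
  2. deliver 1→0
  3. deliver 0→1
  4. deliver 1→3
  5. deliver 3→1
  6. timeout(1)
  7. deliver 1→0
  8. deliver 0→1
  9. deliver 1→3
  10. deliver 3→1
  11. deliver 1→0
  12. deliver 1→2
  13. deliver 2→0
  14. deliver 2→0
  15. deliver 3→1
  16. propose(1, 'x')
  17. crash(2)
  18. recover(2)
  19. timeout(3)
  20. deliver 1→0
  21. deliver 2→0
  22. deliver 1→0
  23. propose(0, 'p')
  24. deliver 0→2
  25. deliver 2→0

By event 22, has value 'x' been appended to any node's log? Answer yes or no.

yes

step 1 timeout(1): 1={cand,b=5,log=-}
step 2 deliver 1→0: 0={foll,b=5,log=-}
step 3 deliver 0→1: —
step 4 deliver 1→3: 3={foll,b=5,log=-}
step 5 deliver 3→1: 1={lead,b=5,log=-}
step 6 timeout(1): 1={cand,b=9,log=-}
step 7 deliver 1→0: 0={foll,b=9,log=-}
step 8 deliver 0→1: —
step 9 deliver 1→3: 3={foll,b=9,log=-}
step 10 deliver 3→1: 1={lead,b=9,log=-}
step 11 deliver 1→0: —
step 12 deliver 1→2: 2={foll,b=5,log=-}
step 13 deliver 2→0: —
step 14 deliver 2→0: —
step 15 deliver 3→1: —
step 16 propose(1,'x'): —
step 17 crash(2): 2={✗foll,b=5,log=-}
step 18 recover(2): 2={foll,b=5,log=-}
step 19 timeout(3): 3={cand,b=15,log=-}
step 20 deliver 1→0: 0={foll,b=9,log=x}
step 21 deliver 2→0: —
step 22 deliver 1→0: —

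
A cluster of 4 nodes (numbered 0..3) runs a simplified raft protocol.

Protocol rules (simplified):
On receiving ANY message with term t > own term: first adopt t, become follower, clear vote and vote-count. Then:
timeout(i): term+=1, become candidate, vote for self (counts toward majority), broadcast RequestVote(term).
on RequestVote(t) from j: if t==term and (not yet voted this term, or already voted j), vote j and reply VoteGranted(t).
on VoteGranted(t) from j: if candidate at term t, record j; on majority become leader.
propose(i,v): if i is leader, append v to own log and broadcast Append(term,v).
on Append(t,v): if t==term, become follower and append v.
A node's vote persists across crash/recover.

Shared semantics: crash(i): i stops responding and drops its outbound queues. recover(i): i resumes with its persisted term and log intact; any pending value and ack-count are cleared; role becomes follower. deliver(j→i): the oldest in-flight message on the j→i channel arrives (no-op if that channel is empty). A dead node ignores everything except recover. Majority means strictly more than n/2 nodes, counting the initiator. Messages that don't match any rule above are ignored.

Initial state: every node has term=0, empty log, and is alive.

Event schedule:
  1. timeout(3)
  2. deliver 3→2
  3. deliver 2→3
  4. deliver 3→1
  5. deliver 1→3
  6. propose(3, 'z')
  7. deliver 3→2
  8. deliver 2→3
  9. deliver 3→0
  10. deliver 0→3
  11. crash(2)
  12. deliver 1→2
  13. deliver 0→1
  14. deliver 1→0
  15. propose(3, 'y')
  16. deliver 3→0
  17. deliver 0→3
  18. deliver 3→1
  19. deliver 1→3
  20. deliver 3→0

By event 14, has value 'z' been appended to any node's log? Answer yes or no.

yes

e1 timeout(3): 3[cand,t=1,-]
e2 deliver 3→2: 2[foll,t=1,-]
e3 deliver 2→3: ·
e4 deliver 3→1: 1[foll,t=1,-]
e5 deliver 1→3: 3[lead,t=1,-]
e6 propose(3,'z'): 3[lead,t=1,z]
e7 deliver 3→2: 2[foll,t=1,z]
e8 deliver 2→3: ·
e9 deliver 3→0: 0[foll,t=1,-]
e10 deliver 0→3: ·
e11 crash(2): 2[✗foll,t=1,z]
e12 deliver 1→2: ·
e13 deliver 0→1: ·
e14 deliver 1→0: ·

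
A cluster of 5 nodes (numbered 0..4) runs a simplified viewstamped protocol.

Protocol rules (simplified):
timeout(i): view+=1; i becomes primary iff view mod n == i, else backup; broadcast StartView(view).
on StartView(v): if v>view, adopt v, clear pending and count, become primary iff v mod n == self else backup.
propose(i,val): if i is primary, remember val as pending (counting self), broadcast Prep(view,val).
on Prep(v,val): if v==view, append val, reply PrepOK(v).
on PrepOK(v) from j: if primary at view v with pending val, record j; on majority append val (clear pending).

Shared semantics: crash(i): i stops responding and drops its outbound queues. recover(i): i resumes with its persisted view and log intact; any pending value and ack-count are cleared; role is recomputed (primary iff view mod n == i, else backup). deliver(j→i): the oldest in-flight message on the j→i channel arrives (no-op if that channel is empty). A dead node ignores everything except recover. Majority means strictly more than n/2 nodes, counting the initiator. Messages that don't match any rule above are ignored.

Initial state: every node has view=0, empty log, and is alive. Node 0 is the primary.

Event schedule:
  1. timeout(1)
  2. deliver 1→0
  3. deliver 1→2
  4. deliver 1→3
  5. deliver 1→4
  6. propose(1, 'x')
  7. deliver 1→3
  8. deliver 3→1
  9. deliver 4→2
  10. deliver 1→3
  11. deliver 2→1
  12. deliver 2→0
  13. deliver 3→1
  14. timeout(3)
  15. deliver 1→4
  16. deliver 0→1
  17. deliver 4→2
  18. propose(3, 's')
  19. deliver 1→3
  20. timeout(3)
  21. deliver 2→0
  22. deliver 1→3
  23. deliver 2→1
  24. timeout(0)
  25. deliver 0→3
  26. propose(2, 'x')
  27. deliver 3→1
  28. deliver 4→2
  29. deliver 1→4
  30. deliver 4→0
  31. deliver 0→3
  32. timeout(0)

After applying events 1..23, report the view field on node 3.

3

1. timeout(1):  <1:prim v1 ->
2. deliver 1→0:  <0:back v1 ->
3. deliver 1→2:  <2:back v1 ->
4. deliver 1→3:  <3:back v1 ->
5. deliver 1→4:  <4:back v1 ->
6. propose(1,'x'):  nop
7. deliver 1→3:  <3:back v1 x>
8. deliver 3→1:  nop
9. deliver 4→2:  nop
10. deliver 1→3:  nop
11. deliver 2→1:  nop
12. deliver 2→0:  nop
13. deliver 3→1:  nop
14. timeout(3):  <3:back v2 x>
15. deliver 1→4:  <4:back v1 x>
16. deliver 0→1:  nop
17. deliver 4→2:  nop
18. propose(3,'s'):  nop
19. deliver 1→3:  nop
20. timeout(3):  <3:prim v3 x>
21. deliver 2→0:  nop
22. deliver 1→3:  nop
23. deliver 2→1:  nop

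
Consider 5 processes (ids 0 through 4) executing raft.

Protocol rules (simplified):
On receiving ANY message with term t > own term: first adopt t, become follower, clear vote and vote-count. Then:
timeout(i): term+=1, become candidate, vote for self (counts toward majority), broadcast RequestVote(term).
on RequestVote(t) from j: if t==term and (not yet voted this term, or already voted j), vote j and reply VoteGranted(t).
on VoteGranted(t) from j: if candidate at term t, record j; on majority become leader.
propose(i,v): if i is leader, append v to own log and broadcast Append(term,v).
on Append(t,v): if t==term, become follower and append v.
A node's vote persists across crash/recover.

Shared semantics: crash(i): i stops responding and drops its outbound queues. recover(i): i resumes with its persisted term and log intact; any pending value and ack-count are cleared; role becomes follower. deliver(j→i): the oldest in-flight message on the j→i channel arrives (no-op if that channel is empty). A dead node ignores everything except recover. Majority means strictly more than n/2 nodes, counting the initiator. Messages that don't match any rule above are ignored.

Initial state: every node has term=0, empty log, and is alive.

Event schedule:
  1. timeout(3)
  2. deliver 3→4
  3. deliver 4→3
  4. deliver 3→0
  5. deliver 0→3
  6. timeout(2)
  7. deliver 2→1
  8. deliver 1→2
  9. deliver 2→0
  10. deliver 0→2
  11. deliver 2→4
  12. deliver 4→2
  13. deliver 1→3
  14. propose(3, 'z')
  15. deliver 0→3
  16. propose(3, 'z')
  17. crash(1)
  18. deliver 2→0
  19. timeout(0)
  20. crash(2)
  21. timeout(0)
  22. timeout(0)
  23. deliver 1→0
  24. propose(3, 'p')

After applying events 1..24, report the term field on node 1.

1

1. timeout(3):  <3:cand t1 ->
2. deliver 3→4:  <4:foll t1 ->
3. deliver 4→3:  nop
4. deliver 3→0:  <0:foll t1 ->
5. deliver 0→3:  <3:lead t1 ->
6. timeout(2):  <2:cand t1 ->
7. deliver 2→1:  <1:foll t1 ->
8. deliver 1→2:  nop
9. deliver 2→0:  nop
10. deliver 0→2:  nop
11. deliver 2→4:  nop
12. deliver 4→2:  nop
13. deliver 1→3:  nop
14. propose(3,'z'):  <3:lead t1 z>
15. deliver 0→3:  nop
16. propose(3,'z'):  <3:lead t1 z,z>
17. crash(1):  <1:✗foll t1 ->
18. deliver 2→0:  nop
19. timeout(0):  <0:cand t2 ->
20. crash(2):  <2:✗cand t1 ->
21. timeout(0):  <0:cand t3 ->
22. timeout(0):  <0:cand t4 ->
23. deliver 1→0:  nop
24. propose(3,'p'):  <3:lead t1 z,z,p>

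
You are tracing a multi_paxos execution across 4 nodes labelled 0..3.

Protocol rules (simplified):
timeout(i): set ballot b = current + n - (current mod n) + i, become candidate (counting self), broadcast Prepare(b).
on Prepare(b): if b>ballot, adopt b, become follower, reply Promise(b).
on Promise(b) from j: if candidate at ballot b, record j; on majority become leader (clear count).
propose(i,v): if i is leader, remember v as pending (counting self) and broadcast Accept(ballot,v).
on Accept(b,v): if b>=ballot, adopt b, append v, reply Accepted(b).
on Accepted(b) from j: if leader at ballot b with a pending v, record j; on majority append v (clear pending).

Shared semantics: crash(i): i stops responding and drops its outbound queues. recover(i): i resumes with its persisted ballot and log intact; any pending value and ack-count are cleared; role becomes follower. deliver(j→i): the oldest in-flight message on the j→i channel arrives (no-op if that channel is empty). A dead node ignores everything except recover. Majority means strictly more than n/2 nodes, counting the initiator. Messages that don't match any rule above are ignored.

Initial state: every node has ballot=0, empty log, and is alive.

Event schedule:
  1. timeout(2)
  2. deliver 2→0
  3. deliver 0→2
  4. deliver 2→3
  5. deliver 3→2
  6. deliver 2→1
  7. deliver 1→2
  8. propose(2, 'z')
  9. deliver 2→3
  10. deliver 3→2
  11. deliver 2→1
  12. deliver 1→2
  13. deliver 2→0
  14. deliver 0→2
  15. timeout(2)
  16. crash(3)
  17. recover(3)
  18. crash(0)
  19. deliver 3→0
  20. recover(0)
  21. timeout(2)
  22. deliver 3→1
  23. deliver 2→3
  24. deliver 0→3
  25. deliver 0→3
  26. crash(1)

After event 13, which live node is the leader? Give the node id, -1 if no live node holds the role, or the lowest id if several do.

2

after 1 — timeout(2): n2:cand/b6/[-]
after 2 — deliver 2→0: n0:foll/b6/[-]
after 3 — deliver 0→2: ·
after 4 — deliver 2→3: n3:foll/b6/[-]
after 5 — deliver 3→2: n2:lead/b6/[-]
after 6 — deliver 2→1: n1:foll/b6/[-]
after 7 — deliver 1→2: ·
after 8 — propose(2,'z'): ·
after 9 — deliver 2→3: n3:foll/b6/[z]
after 10 — deliver 3→2: ·
after 11 — deliver 2→1: n1:foll/b6/[z]
after 12 — deliver 1→2: n2:lead/b6/[z]
after 13 — deliver 2→0: n0:foll/b6/[z]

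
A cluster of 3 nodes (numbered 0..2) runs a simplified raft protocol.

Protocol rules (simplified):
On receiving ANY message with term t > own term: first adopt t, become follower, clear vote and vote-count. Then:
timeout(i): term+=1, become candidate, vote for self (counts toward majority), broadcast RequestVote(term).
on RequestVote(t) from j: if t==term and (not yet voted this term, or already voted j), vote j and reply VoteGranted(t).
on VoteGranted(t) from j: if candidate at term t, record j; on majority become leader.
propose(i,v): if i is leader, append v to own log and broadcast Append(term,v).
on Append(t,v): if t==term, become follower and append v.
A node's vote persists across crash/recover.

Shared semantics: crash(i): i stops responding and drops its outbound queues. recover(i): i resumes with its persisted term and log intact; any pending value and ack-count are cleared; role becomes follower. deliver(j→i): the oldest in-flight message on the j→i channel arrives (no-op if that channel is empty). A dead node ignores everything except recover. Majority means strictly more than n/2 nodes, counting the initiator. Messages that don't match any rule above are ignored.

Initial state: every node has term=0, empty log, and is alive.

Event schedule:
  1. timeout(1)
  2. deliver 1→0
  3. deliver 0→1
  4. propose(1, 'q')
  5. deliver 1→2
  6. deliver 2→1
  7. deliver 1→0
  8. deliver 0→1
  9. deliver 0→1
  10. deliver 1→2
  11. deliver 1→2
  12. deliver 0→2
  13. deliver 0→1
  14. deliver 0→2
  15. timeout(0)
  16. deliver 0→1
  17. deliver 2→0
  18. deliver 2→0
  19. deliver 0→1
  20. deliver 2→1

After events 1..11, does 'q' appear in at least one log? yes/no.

yes

step 1 timeout(1): 1={cand,t=1,log=-}
step 2 deliver 1→0: 0={foll,t=1,log=-}
step 3 deliver 0→1: 1={lead,t=1,log=-}
step 4 propose(1,'q'): 1={lead,t=1,log=q}
step 5 deliver 1→2: 2={foll,t=1,log=-}
step 6 deliver 2→1: —
step 7 deliver 1→0: 0={foll,t=1,log=q}
step 8 deliver 0→1: —
step 9 deliver 0→1: —
step 10 deliver 1→2: 2={foll,t=1,log=q}
step 11 deliver 1→2: —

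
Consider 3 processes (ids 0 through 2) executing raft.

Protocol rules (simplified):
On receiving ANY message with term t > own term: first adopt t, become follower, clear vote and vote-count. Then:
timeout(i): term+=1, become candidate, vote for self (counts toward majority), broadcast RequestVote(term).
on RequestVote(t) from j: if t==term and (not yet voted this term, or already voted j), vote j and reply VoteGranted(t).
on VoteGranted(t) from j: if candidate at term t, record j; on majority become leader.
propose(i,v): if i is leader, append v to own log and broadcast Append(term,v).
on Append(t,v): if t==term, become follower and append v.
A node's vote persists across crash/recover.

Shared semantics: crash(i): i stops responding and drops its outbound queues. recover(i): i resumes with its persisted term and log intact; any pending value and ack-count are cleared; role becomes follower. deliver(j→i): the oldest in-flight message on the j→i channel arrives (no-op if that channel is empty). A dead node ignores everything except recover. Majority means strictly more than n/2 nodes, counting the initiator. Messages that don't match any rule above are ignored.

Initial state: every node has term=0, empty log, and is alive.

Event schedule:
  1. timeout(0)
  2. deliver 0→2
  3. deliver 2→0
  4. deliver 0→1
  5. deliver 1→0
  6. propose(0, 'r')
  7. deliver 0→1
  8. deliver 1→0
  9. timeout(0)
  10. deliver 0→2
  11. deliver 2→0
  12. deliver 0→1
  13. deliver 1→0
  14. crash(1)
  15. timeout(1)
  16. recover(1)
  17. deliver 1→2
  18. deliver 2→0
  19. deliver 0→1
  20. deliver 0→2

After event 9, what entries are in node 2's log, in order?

1. timeout(0):  <0:cand t1 ->
2. deliver 0→2:  <2:foll t1 ->
3. deliver 2→0:  <0:lead t1 ->
4. deliver 0→1:  <1:foll t1 ->
5. deliver 1→0:  nop
6. propose(0,'r'):  <0:lead t1 r>
7. deliver 0→1:  <1:foll t1 r>
8. deliver 1→0:  nop
9. timeout(0):  <0:cand t2 r>

empty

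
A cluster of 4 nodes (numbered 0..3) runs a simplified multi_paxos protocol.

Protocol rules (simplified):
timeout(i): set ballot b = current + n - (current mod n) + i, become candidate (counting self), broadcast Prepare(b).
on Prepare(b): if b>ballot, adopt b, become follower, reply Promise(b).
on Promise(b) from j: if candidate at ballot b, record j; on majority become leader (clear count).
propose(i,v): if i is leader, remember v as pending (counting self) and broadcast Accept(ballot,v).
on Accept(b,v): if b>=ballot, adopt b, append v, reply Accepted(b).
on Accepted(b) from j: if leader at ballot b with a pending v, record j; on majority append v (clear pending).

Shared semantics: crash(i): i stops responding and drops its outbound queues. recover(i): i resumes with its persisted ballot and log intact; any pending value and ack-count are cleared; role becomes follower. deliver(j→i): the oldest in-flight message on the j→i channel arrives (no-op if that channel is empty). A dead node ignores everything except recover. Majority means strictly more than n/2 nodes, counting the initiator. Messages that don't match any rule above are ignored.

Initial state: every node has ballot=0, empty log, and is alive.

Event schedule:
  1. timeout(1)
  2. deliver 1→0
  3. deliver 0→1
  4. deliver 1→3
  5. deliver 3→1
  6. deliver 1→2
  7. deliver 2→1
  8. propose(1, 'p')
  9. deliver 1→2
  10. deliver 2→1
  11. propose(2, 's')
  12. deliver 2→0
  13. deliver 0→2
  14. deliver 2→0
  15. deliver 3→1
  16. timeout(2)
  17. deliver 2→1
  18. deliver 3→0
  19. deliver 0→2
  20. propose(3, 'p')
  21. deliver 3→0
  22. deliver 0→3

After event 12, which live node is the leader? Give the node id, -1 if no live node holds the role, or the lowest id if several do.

1

[1] timeout(1) → N1(cand b5 [-])
[2] deliver 1→0 → N0(foll b5 [-])
[3] deliver 0→1 → ∅
[4] deliver 1→3 → N3(foll b5 [-])
[5] deliver 3→1 → N1(lead b5 [-])
[6] deliver 1→2 → N2(foll b5 [-])
[7] deliver 2→1 → ∅
[8] propose(1,'p') → ∅
[9] deliver 1→2 → N2(foll b5 [p])
[10] deliver 2→1 → ∅
[11] propose(2,'s') → ∅
[12] deliver 2→0 → ∅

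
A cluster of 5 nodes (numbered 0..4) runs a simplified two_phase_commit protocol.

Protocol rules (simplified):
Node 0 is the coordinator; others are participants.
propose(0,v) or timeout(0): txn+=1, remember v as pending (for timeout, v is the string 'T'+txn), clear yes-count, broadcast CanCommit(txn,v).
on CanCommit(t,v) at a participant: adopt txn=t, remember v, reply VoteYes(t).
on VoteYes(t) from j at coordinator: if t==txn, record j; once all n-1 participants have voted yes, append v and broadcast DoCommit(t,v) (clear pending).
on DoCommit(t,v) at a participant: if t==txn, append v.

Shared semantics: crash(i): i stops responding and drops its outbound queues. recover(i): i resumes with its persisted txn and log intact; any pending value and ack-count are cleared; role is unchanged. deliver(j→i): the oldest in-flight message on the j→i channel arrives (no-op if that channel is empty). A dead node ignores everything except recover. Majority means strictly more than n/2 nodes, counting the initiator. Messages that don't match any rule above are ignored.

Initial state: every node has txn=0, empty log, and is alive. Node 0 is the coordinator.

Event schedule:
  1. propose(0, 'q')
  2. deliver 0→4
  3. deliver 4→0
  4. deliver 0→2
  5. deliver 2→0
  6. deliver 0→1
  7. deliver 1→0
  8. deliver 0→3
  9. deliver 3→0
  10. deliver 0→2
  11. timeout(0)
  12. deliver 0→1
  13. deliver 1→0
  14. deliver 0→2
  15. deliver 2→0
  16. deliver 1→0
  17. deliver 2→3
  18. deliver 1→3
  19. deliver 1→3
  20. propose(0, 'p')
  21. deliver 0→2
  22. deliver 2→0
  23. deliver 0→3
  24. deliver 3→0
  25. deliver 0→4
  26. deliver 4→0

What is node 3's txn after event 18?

e1 propose(0,'q'): 0[coor,t=1,-]
e2 deliver 0→4: 4[part,t=1,-]
e3 deliver 4→0: ·
e4 deliver 0→2: 2[part,t=1,-]
e5 deliver 2→0: ·
e6 deliver 0→1: 1[part,t=1,-]
e7 deliver 1→0: ·
e8 deliver 0→3: 3[part,t=1,-]
e9 deliver 3→0: 0[coor,t=1,q]
e10 deliver 0→2: 2[part,t=1,q]
e11 timeout(0): 0[coor,t=2,q]
e12 deliver 0→1: 1[part,t=1,q]
e13 deliver 1→0: ·
e14 deliver 0→2: 2[part,t=2,q]
e15 deliver 2→0: ·
e16 deliver 1→0: ·
e17 deliver 2→3: ·
e18 deliver 1→3: ·

1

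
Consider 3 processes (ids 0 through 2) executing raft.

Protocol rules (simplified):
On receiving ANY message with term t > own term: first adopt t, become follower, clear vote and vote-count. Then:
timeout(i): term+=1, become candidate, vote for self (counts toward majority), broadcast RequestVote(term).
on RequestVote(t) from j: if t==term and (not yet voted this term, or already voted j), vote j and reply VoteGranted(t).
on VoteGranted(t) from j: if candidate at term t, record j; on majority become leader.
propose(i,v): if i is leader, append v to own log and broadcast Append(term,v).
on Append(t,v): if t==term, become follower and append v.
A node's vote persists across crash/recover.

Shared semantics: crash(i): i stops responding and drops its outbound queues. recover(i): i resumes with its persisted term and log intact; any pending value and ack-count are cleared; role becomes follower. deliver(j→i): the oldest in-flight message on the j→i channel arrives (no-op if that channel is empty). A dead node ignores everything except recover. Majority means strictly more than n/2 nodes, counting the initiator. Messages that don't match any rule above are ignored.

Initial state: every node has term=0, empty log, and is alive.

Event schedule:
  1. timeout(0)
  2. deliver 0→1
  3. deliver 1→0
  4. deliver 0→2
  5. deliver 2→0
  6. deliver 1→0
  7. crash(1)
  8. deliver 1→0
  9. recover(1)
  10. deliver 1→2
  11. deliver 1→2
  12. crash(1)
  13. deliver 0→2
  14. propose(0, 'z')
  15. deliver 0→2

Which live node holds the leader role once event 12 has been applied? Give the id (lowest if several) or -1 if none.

1. timeout(0):  <0:cand t1 ->
2. deliver 0→1:  <1:foll t1 ->
3. deliver 1→0:  <0:lead t1 ->
4. deliver 0→2:  <2:foll t1 ->
5. deliver 2→0:  nop
6. deliver 1→0:  nop
7. crash(1):  <1:✗foll t1 ->
8. deliver 1→0:  nop
9. recover(1):  <1:foll t1 ->
10. deliver 1→2:  nop
11. deliver 1→2:  nop
12. crash(1):  <1:✗foll t1 ->

0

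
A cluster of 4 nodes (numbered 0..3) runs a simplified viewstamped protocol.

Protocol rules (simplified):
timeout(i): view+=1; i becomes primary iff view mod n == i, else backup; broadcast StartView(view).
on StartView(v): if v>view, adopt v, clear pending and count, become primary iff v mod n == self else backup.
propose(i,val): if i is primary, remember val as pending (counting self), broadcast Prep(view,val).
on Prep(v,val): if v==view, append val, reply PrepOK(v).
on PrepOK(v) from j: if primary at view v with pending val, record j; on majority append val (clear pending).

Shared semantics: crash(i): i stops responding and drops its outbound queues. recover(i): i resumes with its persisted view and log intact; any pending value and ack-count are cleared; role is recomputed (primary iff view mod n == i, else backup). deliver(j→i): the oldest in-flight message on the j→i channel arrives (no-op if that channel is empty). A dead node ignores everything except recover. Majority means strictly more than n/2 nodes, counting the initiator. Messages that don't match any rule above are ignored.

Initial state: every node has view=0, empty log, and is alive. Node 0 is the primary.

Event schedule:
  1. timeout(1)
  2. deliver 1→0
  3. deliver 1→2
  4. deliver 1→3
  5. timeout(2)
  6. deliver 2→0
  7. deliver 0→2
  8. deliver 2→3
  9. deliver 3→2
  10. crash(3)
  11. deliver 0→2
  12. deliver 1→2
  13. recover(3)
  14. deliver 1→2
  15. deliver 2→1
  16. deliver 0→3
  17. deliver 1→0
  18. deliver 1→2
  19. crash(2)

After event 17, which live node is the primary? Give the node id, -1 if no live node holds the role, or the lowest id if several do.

2

1. timeout(1):  <1:prim v1 ->
2. deliver 1→0:  <0:back v1 ->
3. deliver 1→2:  <2:back v1 ->
4. deliver 1→3:  <3:back v1 ->
5. timeout(2):  <2:prim v2 ->
6. deliver 2→0:  <0:back v2 ->
7. deliver 0→2:  nop
8. deliver 2→3:  <3:back v2 ->
9. deliver 3→2:  nop
10. crash(3):  <3:✗back v2 ->
11. deliver 0→2:  nop
12. deliver 1→2:  nop
13. recover(3):  <3:back v2 ->
14. deliver 1→2:  nop
15. deliver 2→1:  <1:back v2 ->
16. deliver 0→3:  nop
17. deliver 1→0:  nop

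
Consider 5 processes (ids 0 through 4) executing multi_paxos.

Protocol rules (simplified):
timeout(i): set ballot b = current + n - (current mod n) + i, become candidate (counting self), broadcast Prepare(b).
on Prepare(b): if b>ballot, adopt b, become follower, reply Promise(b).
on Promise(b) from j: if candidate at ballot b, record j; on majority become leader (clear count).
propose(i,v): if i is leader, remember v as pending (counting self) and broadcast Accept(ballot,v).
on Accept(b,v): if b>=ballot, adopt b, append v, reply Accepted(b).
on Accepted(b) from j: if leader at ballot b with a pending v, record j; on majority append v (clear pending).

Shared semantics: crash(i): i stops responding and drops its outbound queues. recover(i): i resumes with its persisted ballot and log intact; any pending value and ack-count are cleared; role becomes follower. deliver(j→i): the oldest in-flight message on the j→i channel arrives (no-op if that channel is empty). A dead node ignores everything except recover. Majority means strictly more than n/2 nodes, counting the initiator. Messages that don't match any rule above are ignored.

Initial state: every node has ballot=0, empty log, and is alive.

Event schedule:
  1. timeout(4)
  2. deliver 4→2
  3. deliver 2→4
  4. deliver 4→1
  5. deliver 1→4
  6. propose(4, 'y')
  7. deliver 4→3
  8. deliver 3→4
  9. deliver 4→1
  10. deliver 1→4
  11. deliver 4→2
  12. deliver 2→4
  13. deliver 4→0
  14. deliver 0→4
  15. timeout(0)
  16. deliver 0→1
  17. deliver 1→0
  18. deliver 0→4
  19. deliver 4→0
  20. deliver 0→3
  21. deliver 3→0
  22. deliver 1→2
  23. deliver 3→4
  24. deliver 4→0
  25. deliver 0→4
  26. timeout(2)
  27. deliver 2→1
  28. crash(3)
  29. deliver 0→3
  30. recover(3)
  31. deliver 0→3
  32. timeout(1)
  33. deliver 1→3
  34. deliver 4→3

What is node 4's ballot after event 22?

e1 timeout(4): 4[cand,b=9,-]
e2 deliver 4→2: 2[foll,b=9,-]
e3 deliver 2→4: ·
e4 deliver 4→1: 1[foll,b=9,-]
e5 deliver 1→4: 4[lead,b=9,-]
e6 propose(4,'y'): ·
e7 deliver 4→3: 3[foll,b=9,-]
e8 deliver 3→4: ·
e9 deliver 4→1: 1[foll,b=9,y]
e10 deliver 1→4: ·
e11 deliver 4→2: 2[foll,b=9,y]
e12 deliver 2→4: 4[lead,b=9,y]
e13 deliver 4→0: 0[foll,b=9,-]
e14 deliver 0→4: ·
e15 timeout(0): 0[cand,b=10,-]
e16 deliver 0→1: 1[foll,b=10,y]
e17 deliver 1→0: ·
e18 deliver 0→4: 4[foll,b=10,y]
e19 deliver 4→0: ·
e20 deliver 0→3: 3[foll,b=10,-]
e21 deliver 3→0: 0[lead,b=10,-]
e22 deliver 1→2: ·

10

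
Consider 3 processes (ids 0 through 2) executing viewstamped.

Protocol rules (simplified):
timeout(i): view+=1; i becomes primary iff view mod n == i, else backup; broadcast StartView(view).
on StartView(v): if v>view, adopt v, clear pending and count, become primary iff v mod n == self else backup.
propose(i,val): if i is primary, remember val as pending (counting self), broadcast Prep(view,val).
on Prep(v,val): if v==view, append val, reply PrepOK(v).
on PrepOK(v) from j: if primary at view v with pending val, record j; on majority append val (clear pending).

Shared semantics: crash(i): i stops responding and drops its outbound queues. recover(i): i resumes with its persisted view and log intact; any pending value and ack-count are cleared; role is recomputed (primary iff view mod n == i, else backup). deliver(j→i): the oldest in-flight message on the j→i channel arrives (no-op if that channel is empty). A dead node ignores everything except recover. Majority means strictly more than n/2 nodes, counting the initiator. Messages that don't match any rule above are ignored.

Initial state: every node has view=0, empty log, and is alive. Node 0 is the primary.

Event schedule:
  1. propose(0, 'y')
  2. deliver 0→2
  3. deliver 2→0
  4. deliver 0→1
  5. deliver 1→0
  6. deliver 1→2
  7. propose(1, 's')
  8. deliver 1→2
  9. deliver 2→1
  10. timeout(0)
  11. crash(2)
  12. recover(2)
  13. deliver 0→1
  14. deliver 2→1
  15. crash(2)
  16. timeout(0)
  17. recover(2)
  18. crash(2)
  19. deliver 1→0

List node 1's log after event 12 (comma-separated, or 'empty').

y

1. propose(0,'y'):  nop
2. deliver 0→2:  <2:back v0 y>
3. deliver 2→0:  <0:prim v0 y>
4. deliver 0→1:  <1:back v0 y>
5. deliver 1→0:  nop
6. deliver 1→2:  nop
7. propose(1,'s'):  nop
8. deliver 1→2:  nop
9. deliver 2→1:  nop
10. timeout(0):  <0:back v1 y>
11. crash(2):  <2:✗back v0 y>
12. recover(2):  <2:back v0 y>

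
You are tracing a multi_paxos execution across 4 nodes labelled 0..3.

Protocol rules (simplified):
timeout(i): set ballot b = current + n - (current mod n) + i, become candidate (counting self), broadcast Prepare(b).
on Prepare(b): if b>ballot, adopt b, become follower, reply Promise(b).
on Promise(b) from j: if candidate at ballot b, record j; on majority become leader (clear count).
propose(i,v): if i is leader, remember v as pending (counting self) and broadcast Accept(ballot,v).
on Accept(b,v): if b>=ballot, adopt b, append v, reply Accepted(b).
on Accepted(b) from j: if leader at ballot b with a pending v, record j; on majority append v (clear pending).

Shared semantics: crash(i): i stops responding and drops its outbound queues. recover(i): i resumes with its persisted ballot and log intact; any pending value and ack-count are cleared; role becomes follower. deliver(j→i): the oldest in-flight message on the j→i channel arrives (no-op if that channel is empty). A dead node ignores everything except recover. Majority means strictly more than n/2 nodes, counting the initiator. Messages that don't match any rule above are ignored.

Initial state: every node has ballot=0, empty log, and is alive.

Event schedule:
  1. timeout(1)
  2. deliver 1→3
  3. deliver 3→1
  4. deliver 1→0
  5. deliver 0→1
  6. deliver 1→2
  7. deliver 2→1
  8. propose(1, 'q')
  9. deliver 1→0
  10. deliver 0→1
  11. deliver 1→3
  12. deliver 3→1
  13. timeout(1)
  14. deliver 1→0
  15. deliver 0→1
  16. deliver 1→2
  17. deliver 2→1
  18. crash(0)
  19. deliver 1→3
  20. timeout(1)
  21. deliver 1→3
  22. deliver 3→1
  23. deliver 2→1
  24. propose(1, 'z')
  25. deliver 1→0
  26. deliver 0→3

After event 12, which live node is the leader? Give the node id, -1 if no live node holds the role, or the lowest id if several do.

after 1 — timeout(1): n1:cand/b5/[-]
after 2 — deliver 1→3: n3:foll/b5/[-]
after 3 — deliver 3→1: ·
after 4 — deliver 1→0: n0:foll/b5/[-]
after 5 — deliver 0→1: n1:lead/b5/[-]
after 6 — deliver 1→2: n2:foll/b5/[-]
after 7 — deliver 2→1: ·
after 8 — propose(1,'q'): ·
after 9 — deliver 1→0: n0:foll/b5/[q]
after 10 — deliver 0→1: ·
after 11 — deliver 1→3: n3:foll/b5/[q]
after 12 — deliver 3→1: n1:lead/b5/[q]

1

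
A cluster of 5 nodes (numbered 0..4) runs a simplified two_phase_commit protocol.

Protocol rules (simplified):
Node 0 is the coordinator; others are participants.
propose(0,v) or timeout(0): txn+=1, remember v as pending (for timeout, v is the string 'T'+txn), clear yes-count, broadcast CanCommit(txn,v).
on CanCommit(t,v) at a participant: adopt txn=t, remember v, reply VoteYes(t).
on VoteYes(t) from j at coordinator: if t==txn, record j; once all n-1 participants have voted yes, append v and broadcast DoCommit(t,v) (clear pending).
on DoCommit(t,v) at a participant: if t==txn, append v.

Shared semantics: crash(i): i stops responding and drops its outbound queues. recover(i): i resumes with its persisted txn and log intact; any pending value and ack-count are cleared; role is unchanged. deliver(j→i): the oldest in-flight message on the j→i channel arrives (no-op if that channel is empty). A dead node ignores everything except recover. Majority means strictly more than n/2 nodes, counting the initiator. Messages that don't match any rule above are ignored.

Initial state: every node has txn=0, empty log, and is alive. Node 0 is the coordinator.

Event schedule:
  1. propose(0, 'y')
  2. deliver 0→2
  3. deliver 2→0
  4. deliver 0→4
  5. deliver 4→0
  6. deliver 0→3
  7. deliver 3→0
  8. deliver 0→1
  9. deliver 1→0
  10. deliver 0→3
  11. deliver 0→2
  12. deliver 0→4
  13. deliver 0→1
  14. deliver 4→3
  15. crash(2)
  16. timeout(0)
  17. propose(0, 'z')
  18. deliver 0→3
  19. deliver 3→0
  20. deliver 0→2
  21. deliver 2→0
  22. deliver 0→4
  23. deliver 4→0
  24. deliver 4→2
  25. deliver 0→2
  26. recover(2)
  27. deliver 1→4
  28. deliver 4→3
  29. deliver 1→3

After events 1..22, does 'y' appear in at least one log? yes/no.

[1] propose(0,'y') → N0(coor t1 [-])
[2] deliver 0→2 → N2(part t1 [-])
[3] deliver 2→0 → ∅
[4] deliver 0→4 → N4(part t1 [-])
[5] deliver 4→0 → ∅
[6] deliver 0→3 → N3(part t1 [-])
[7] deliver 3→0 → ∅
[8] deliver 0→1 → N1(part t1 [-])
[9] deliver 1→0 → N0(coor t1 [y])
[10] deliver 0→3 → N3(part t1 [y])
[11] deliver 0→2 → N2(part t1 [y])
[12] deliver 0→4 → N4(part t1 [y])
[13] deliver 0→1 → N1(part t1 [y])
[14] deliver 4→3 → ∅
[15] crash(2) → N2(✗part t1 [y])
[16] timeout(0) → N0(coor t2 [y])
[17] propose(0,'z') → N0(coor t3 [y])
[18] deliver 0→3 → N3(part t2 [y])
[19] deliver 3→0 → ∅
[20] deliver 0→2 → ∅
[21] deliver 2→0 → ∅
[22] deliver 0→4 → N4(part t2 [y])

yes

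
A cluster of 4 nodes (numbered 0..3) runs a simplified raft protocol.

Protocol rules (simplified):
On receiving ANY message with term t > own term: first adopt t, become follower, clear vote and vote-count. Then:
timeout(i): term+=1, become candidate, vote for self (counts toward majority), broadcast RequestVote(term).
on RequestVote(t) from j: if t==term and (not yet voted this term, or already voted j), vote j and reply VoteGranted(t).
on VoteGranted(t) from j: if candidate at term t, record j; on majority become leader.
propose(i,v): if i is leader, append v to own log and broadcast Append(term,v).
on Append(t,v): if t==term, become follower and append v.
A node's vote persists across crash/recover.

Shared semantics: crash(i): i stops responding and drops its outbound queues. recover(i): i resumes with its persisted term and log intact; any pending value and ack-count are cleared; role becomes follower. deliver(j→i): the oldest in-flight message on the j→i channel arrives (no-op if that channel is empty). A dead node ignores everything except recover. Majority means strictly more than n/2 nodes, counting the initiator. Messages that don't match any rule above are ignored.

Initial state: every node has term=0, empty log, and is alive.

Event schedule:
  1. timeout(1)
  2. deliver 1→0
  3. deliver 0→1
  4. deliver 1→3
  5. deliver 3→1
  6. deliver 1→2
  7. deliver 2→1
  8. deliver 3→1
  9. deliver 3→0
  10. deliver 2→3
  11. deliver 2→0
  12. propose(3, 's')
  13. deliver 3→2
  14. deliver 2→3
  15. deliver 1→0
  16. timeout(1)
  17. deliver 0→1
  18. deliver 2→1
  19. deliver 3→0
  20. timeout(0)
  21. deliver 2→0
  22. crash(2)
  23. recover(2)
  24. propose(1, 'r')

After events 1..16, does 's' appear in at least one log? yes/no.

no

1. timeout(1):  <1:cand t1 ->
2. deliver 1→0:  <0:foll t1 ->
3. deliver 0→1:  nop
4. deliver 1→3:  <3:foll t1 ->
5. deliver 3→1:  <1:lead t1 ->
6. deliver 1→2:  <2:foll t1 ->
7. deliver 2→1:  nop
8. deliver 3→1:  nop
9. deliver 3→0:  nop
10. deliver 2→3:  nop
11. deliver 2→0:  nop
12. propose(3,'s'):  nop
13. deliver 3→2:  nop
14. deliver 2→3:  nop
15. deliver 1→0:  nop
16. timeout(1):  <1:cand t2 ->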